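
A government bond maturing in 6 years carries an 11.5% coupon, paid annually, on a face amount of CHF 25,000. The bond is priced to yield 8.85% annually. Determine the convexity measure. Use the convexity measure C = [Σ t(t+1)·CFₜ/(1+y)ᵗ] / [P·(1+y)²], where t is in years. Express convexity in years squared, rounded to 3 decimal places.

With y = 0.0885:
  t   CF        PV=CF/(1+0.0885)^t    t·PV        t(t+1)·PV
  1     2,875.00     2,641.2494     2,641.2494       5,282.4989
  2     2,875.00     2,426.5038     4,853.0077      14,559.0230
  3     2,875.00     2,229.2180     6,687.6541      26,750.6165
  4     2,875.00     2,047.9725     8,191.8899      40,959.4495
  5     2,875.00     1,881.4630     9,407.3150      56,443.8900
  6    27,875.00    16,758.8524   100,553.1143     703,871.8004
  Σ                 27,985.2592   132,334.2305     847,867.2783
P = 27,985.2592.
Convexity = Σ t(t+1)·PV / [P·(1+y)²] = 847,867.2783 / (27,985.2592 × 1.184832) = 25.57064.

25.571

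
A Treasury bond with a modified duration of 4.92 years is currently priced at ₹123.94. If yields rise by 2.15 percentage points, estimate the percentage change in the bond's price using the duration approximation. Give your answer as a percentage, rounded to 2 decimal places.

-10.58%

Duration approximation: ΔP/P ≈ -D_mod · Δy = -4.92 × (+0.0215) = -0.105780.
As a percentage: -10.5780%.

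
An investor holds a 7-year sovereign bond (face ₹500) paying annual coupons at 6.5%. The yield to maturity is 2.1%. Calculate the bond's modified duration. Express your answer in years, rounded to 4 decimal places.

5.8702 years

Periodic yield y = 0.021. First find Macaulay duration:
  t   CF        PV=CF/(1+0.021)^t    t·PV
  1        32.50        31.8315        31.8315
  2        32.50        31.1768        62.3536
  3        32.50        30.5356        91.6067
  4        32.50        29.9075       119.6301
  5        32.50        29.2924       146.4619
  6        32.50        28.6899       172.1394
  7       532.50       460.4043     3,222.8304
  Σ                    641.8381     3,846.8537
P = 641.8381; Macaulay duration = 3,846.8537 / 641.8381 = 5.99350 years.
Modified duration = D_Mac / (1 + y) = 5.99350 / 1.021 = 5.87022 years.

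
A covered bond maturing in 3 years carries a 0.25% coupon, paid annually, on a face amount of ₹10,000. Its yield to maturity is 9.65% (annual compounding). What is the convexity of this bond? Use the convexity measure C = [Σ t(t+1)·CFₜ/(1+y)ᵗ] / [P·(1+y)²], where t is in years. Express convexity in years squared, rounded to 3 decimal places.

With y = 0.0965:
  t   CF        PV=CF/(1+0.0965)^t    t·PV        t(t+1)·PV
  1        25.00        22.7998        22.7998          45.5996
  2        25.00        20.7933        41.5865         124.7596
  3    10,025.00     7,604.2865    22,812.8596      91,251.4385
  Σ                  7,647.8796    22,877.2460      91,421.7977
P = 7,647.8796.
Convexity = Σ t(t+1)·PV / [P·(1+y)²] = 91,421.7977 / (7,647.8796 × 1.202312) = 9.94240.

9.942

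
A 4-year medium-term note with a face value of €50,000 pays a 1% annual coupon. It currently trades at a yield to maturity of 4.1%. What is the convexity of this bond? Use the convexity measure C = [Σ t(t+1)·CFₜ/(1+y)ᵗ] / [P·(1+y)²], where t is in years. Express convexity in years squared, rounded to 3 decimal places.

18.068

With y = 0.041:
  t   CF        PV=CF/(1+0.041)^t    t·PV        t(t+1)·PV
  1       500.00       480.3074       480.3074         960.6148
  2       500.00       461.3904       922.7808       2,768.3423
  3       500.00       443.2184     1,329.6553       5,318.6212
  4    50,500.00    43,001.9807   172,007.9229     860,039.6143
  Σ                 44,386.8969   174,740.6663     869,087.1926
P = 44,386.8969.
Convexity = Σ t(t+1)·PV / [P·(1+y)²] = 869,087.1926 / (44,386.8969 × 1.083681) = 18.06788.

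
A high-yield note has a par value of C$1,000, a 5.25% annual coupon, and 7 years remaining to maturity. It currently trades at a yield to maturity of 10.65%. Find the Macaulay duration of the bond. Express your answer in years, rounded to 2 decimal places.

5.85 years

Periodic yield y = 0.1065. Discount each cash flow and weight by its year:
  t   CF        PV=CF/(1+0.1065)^t    t·PV
  1        52.50        47.4469        47.4469
  2        52.50        42.8802        85.7603
  3        52.50        38.7530       116.2589
  4        52.50        35.0230       140.0921
  5        52.50        31.6521       158.2604
  6        52.50        28.6056       171.6335
  7     1,052.50       518.2773     3,627.9410
  Σ                    742.6380     4,347.3931
Price P = Σ PV = 742.6380.
Macaulay duration = Σ(t·PV) / P = 4,347.3931 / 742.6380 = 5.85399 years.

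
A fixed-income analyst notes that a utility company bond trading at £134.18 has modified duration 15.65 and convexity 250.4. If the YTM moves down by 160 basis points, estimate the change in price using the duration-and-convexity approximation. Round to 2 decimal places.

Duration effect: -D_mod·Δy = -15.65 × (-0.016) = +0.250400
Convexity effect: ½·C·(Δy)² = 0.5 × 250.4 × (-0.016)² = +0.0320512
ΔP/P ≈ +0.250400 + 0.0320512 = +0.2824512
ΔP ≈ 134.18 × (+0.2824512) = +37.899302016.

+£37.90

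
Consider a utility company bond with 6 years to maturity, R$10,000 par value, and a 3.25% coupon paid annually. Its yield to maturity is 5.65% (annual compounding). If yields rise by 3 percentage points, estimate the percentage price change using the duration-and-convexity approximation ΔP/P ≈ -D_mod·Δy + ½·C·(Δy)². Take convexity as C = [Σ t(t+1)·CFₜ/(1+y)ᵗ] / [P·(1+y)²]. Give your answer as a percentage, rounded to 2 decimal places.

-14.14%

With y = 0.0565:
  t   CF        PV=CF/(1+0.0565)^t    t·PV        t(t+1)·PV
  1       325.00       307.6195       307.6195         615.2390
  2       325.00       291.1685       582.3370       1,747.0109
  3       325.00       275.5972       826.7917       3,307.1668
  4       325.00       260.8587     1,043.4349       5,217.1744
  5       325.00       246.9084     1,234.5420       7,407.2518
  6    10,325.00     7,424.5998    44,547.5991     311,833.1935
  Σ                  8,806.7522    48,542.3241     330,127.0364
P = 8,806.7522; D_Mac = 5.51194 yrs; D_mod = 5.21717 yrs; C = 33.58353.
Duration effect: -5.21717 × (+0.03) = -0.156515
Convexity effect: 0.5 × 33.58353 × (0.03)² = +0.0151126
ΔP/P ≈ -0.156515 + 0.0151126 = -0.141403 = -14.1403%.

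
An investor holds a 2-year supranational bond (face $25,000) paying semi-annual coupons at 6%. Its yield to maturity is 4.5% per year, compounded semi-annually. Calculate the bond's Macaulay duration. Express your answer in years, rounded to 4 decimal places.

Periodic yield y = 0.0225. Discount each cash flow and weight by its period:
  t   CF        PV=CF/(1+0.0225)^t    t·PV
  1       750.00       733.4963       733.4963
  2       750.00       717.3558     1,434.7117
  3       750.00       701.5705     2,104.7115
  4    25,750.00    23,557.2161    94,228.8646
  Σ                 25,709.6388    98,501.7840
Price P = Σ PV = 25,709.6388.
Macaulay duration = Σ(t·PV) / P = 98,501.7840 / 25,709.6388 = 3.83132 half-year periods.
In years: 3.83132 / 2 = 1.91566 years.

1.9157 years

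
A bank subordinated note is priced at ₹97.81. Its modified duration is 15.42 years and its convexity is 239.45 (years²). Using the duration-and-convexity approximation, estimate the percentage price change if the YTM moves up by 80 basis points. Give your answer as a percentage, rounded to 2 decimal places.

Duration effect: -D_mod·Δy = -15.42 × (+0.008) = -0.123360
Convexity effect: ½·C·(Δy)² = 0.5 × 239.45 × (0.008)² = +0.0076624
ΔP/P ≈ -0.123360 + 0.0076624 = -0.1156976
= -11.56976%.

-11.57%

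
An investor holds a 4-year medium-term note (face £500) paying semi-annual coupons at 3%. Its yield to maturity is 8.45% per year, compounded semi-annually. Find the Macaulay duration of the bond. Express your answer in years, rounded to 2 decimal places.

Periodic yield y = 0.04225. Discount each cash flow and weight by its period:
  t   CF        PV=CF/(1+0.04225)^t    t·PV
  1         7.50         7.1960         7.1960
  2         7.50         6.9043        13.8085
  3         7.50         6.6244        19.8732
  4         7.50         6.3559        25.4234
  5         7.50         6.0982        30.4910
  6         7.50         5.8510        35.1060
  7         7.50         5.6138        39.2967
  8       507.50       364.4692     2,915.7535
  Σ                    409.1127     3,086.9482
Price P = Σ PV = 409.1127.
Macaulay duration = Σ(t·PV) / P = 3,086.9482 / 409.1127 = 7.54547 half-year periods.
In years: 7.54547 / 2 = 3.77274 years.

3.77 years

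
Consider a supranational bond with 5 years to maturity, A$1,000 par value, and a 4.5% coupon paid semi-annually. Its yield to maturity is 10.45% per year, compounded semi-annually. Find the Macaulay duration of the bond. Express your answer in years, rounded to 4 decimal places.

4.4531 years

Periodic yield y = 0.05225. Discount each cash flow and weight by its period:
  t   CF        PV=CF/(1+0.05225)^t    t·PV
  1        22.50        21.3828        21.3828
  2        22.50        20.3210        40.6420
  3        22.50        19.3119        57.9358
  4        22.50        18.3530        73.4120
  5        22.50        17.4417        87.2083
  6        22.50        16.5756        99.4535
  7        22.50        15.7525       110.2676
  8        22.50        14.9703       119.7625
  9        22.50        14.2270       128.0426
  10    1,022.50       614.4322     6,144.3221
  Σ                    772.7679     6,882.4292
Price P = Σ PV = 772.7679.
Macaulay duration = Σ(t·PV) / P = 6,882.4292 / 772.7679 = 8.90620 half-year periods.
In years: 8.90620 / 2 = 4.45310 years.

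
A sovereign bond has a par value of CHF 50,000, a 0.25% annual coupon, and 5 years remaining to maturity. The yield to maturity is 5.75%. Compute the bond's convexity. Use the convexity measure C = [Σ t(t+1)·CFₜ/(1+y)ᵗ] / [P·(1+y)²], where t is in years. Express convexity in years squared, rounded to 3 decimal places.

With y = 0.0575:
  t   CF        PV=CF/(1+0.0575)^t    t·PV        t(t+1)·PV
  1       125.00       118.2033       118.2033         236.4066
  2       125.00       111.7762       223.5524         670.6571
  3       125.00       105.6985       317.0955       1,268.3822
  4       125.00        99.9513       399.8053       1,999.0263
  5    50,125.00    37,901.1603   189,505.8014   1,137,034.8085
  Σ                 38,336.7896   190,564.4579   1,141,209.2806
P = 38,336.7896.
Convexity = Σ t(t+1)·PV / [P·(1+y)²] = 1,141,209.2806 / (38,336.7896 × 1.118306) = 26.61882.

26.619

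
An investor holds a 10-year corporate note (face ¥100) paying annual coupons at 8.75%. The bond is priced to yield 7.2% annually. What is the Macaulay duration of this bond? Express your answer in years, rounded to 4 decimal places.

7.2139 years

Periodic yield y = 0.072. Discount each cash flow and weight by its year:
  t   CF        PV=CF/(1+0.072)^t    t·PV
  1         8.75         8.1623         8.1623
  2         8.75         7.6141        15.2282
  3         8.75         7.1027        21.3081
  4         8.75         6.6257        26.5026
  5         8.75         6.1806        30.9032
  6         8.75         5.7655        34.5932
  7         8.75         5.3783        37.6481
  8         8.75         5.0171        40.1365
  9         8.75         4.6801        42.1209
  10      108.75        54.2602       542.6020
  Σ                    110.7866       799.2052
Price P = Σ PV = 110.7866.
Macaulay duration = Σ(t·PV) / P = 799.2052 / 110.7866 = 7.21391 years.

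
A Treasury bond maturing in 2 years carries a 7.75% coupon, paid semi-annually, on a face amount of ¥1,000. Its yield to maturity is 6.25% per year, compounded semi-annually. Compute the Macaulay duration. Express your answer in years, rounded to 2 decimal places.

1.89 years

Periodic yield y = 0.03125. Discount each cash flow and weight by its period:
  t   CF        PV=CF/(1+0.03125)^t    t·PV
  1        38.75        37.5758        37.5758
  2        38.75        36.4371        72.8742
  3        38.75        35.3329       105.9988
  4     1,038.75       918.4493     3,673.7972
  Σ                  1,027.7951     3,890.2460
Price P = Σ PV = 1,027.7951.
Macaulay duration = Σ(t·PV) / P = 3,890.2460 / 1,027.7951 = 3.78504 half-year periods.
In years: 3.78504 / 2 = 1.89252 years.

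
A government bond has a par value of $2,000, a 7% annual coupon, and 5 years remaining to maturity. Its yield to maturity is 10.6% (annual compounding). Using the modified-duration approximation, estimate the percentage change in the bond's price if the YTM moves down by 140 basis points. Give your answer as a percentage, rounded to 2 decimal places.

Periodic yield y = 0.106. Modified duration first:
  t   CF        PV=CF/(1+0.106)^t    t·PV
  1       140.00       126.5823       126.5823
  2       140.00       114.4505       228.9010
  3       140.00       103.4815       310.4445
  4       140.00        93.5637       374.2549
  5     2,140.00     1,293.1179     6,465.5897
  Σ                  1,731.1960     7,505.7724
P = 1,731.1960; D_Mac = 4.33560 yrs; D_mod = 4.33560/(1+0.106) = 3.92007 yrs.
ΔP/P ≈ -D_mod · Δy = -3.92007 × (-0.014) = +0.054881 = +5.4881%.

+5.49%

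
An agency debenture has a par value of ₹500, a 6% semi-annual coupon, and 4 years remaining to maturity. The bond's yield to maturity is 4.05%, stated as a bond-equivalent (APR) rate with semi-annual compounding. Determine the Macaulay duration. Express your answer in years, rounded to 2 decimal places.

Periodic yield y = 0.02025. Discount each cash flow and weight by its period:
  t   CF        PV=CF/(1+0.02025)^t    t·PV
  1        15.00        14.7023        14.7023
  2        15.00        14.4105        28.8209
  3        15.00        14.1244        42.3733
  4        15.00        13.8441        55.3764
  5        15.00        13.5693        67.8466
  6        15.00        13.3000        79.8000
  7        15.00        13.0360        91.2521
  8       515.00       438.6866     3,509.4931
  Σ                    535.6733     3,889.6648
Price P = Σ PV = 535.6733.
Macaulay duration = Σ(t·PV) / P = 3,889.6648 / 535.6733 = 7.26126 half-year periods.
In years: 7.26126 / 2 = 3.63063 years.

3.63 years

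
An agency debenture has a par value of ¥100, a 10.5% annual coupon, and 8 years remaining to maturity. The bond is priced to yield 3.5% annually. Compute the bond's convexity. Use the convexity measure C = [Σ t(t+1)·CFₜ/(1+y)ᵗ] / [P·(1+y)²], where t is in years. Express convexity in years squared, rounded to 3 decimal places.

47.292

With y = 0.035:
  t   CF        PV=CF/(1+0.035)^t    t·PV        t(t+1)·PV
  1        10.50        10.1449        10.1449          20.2899
  2        10.50         9.8019        19.6037          58.8112
  3        10.50         9.4704        28.4112         113.6448
  4        10.50         9.1501        36.6006         183.0029
  5        10.50         8.8407        44.2036         265.2215
  6        10.50         8.5418        51.2505         358.7538
  7        10.50         8.2529        57.7703         462.1627
  8       110.50        83.9150       671.3198       6,041.8783
  Σ                    148.1177       919.3047       7,503.7650
P = 148.1177.
Convexity = Σ t(t+1)·PV / [P·(1+y)²] = 7,503.7650 / (148.1177 × 1.071225) = 47.29243.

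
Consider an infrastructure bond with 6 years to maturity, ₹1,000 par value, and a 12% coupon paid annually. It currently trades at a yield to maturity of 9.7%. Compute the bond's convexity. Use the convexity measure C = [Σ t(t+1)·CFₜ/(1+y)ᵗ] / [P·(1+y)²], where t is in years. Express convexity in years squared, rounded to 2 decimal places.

With y = 0.097:
  t   CF        PV=CF/(1+0.097)^t    t·PV        t(t+1)·PV
  1       120.00       109.3892       109.3892         218.7785
  2       120.00        99.7167       199.4334         598.3003
  3       120.00        90.8995       272.6984       1,090.7937
  4       120.00        82.8619       331.4475       1,657.2374
  5       120.00        75.5350       377.6749       2,266.0493
  6     1,120.00       642.6555     3,855.9333      26,991.5328
  Σ                  1,101.0578     5,146.5767      32,822.6920
P = 1,101.0578.
Convexity = Σ t(t+1)·PV / [P·(1+y)²] = 32,822.6920 / (1,101.0578 × 1.203409) = 24.77141.

24.77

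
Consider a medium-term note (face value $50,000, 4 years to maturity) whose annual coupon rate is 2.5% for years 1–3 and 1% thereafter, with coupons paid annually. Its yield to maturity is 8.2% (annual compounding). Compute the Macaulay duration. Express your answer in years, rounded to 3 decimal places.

Periodic yield y = 0.082. Discount each cash flow and weight by its year:
  t   CF        PV=CF/(1+0.082)^t    t·PV
  1     1,250.00     1,155.2680     1,155.2680
  2     1,250.00     1,067.7154     2,135.4307
  3     1,250.00       986.7979     2,960.3938
  4    50,500.00    36,845.3202   147,381.2808
  Σ                 40,055.1015   153,632.3733
Price P = Σ PV = 40,055.1015.
Macaulay duration = Σ(t·PV) / P = 153,632.3733 / 40,055.1015 = 3.83553 years.

3.836 years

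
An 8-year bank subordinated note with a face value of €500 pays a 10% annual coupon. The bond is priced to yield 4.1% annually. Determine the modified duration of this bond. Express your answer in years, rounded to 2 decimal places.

Periodic yield y = 0.041. First find Macaulay duration:
  t   CF        PV=CF/(1+0.041)^t    t·PV
  1        50.00        48.0307        48.0307
  2        50.00        46.1390        92.2781
  3        50.00        44.3218       132.9655
  4        50.00        42.5762       170.3049
  5        50.00        40.8993       204.4967
  6        50.00        39.2885       235.7311
  7        50.00        37.7411       264.1879
  8       550.00       398.8016     3,190.4125
  Σ                    697.7984     4,338.4075
P = 697.7984; Macaulay duration = 4,338.4075 / 697.7984 = 6.21728 years.
Modified duration = D_Mac / (1 + y) = 6.21728 / 1.041 = 5.97241 years.

5.97 years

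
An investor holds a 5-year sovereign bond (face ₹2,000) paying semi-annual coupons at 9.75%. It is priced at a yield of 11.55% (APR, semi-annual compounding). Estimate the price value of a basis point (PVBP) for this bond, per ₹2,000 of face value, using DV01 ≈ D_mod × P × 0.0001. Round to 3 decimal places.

Periodic yield y = 0.05775.
  t   CF        PV=CF/(1+0.05775)^t    t·PV
  1        97.50        92.1768        92.1768
  2        97.50        87.1442       174.2884
  3        97.50        82.3864       247.1592
  4        97.50        77.8883       311.5534
  5        97.50        73.6359       368.1794
  6        97.50        69.6156       417.6934
  7        97.50        65.8148       460.7034
  8        97.50        62.2215       497.7718
  9        97.50        58.8244       529.4194
  10    2,097.50     1,196.3868    11,963.8685
  Σ                  1,866.0947    15,062.8137
P = 1,866.0947; D_Mac = 8.07184 half-year periods = 4.03592 yrs; D_mod = 3.81557 yrs.
DV01 ≈ 3.81557 × 1,866.0947 × 0.0001 = 0.712021.

₹0.712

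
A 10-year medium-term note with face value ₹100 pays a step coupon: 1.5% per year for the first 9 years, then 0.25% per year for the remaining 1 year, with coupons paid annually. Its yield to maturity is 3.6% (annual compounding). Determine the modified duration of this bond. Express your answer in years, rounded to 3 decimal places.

8.950 years

Periodic yield y = 0.036. First find Macaulay duration:
  t   CF        PV=CF/(1+0.036)^t    t·PV
  1         1.50         1.4479         1.4479
  2         1.50         1.3976         2.7951
  3         1.50         1.3490         4.0470
  4         1.50         1.3021         5.2085
  5         1.50         1.2569         6.2844
  6         1.50         1.2132         7.2792
  7         1.50         1.1710         8.1973
  8         1.50         1.1304         9.0428
  9         1.50         1.0911         9.8196
  10      100.25        70.3861       703.8609
  Σ                     81.7452       757.9827
P = 81.7452; Macaulay duration = 757.9827 / 81.7452 = 9.27250 years.
Modified duration = D_Mac / (1 + y) = 9.27250 / 1.036 = 8.95029 years.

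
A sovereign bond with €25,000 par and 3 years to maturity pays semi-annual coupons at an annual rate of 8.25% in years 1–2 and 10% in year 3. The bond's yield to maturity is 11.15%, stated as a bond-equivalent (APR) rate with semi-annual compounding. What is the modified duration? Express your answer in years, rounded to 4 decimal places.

2.5631 years

Periodic yield y = 0.05575. First find Macaulay duration:
  t   CF        PV=CF/(1+0.05575)^t    t·PV
  1     1,031.25       976.7937       976.7937
  2     1,031.25       925.2131     1,850.4262
  3     1,031.25       876.3563     2,629.0688
  4     1,031.25       830.0793     3,320.3173
  5     1,250.00       953.0256     4,765.1280
  6    26,250.00    18,956.7013   113,740.2078
  Σ                 23,518.1694   127,281.9419
P = 23,518.1694; Macaulay duration = 127,281.9419 / 23,518.1694 = 5.41207 half-year periods = 2.70603 years.
Modified duration = D_Mac / (1 + y) = 2.70603 / 1.05575 = 2.56314 years.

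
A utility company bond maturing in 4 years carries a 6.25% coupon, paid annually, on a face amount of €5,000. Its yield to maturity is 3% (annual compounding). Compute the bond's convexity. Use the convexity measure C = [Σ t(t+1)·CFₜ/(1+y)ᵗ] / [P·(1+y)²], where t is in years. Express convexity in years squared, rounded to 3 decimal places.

With y = 0.03:
  t   CF        PV=CF/(1+0.03)^t    t·PV        t(t+1)·PV
  1       312.50       303.3981       303.3981         606.7961
  2       312.50       294.5612       589.1224       1,767.3673
  3       312.50       285.9818       857.9453       3,431.7812
  4     5,312.50     4,720.0874    18,880.3498      94,401.7488
  Σ                  5,604.0285    20,630.8156     100,207.6935
P = 5,604.0285.
Convexity = Σ t(t+1)·PV / [P·(1+y)²] = 100,207.6935 / (5,604.0285 × 1.060900) = 16.85490.

16.855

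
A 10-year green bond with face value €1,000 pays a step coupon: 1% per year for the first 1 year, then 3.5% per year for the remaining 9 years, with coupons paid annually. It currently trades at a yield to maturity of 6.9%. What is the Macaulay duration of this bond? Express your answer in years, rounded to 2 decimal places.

Periodic yield y = 0.069. Discount each cash flow and weight by its year:
  t   CF        PV=CF/(1+0.069)^t    t·PV
  1        10.00         9.3545         9.3545
  2        35.00        30.6276        61.2552
  3        35.00        28.6507        85.9520
  4        35.00        26.8014       107.2055
  5        35.00        25.0715       125.3573
  6        35.00        23.4532       140.7191
  7        35.00        21.9394       153.5756
  8        35.00        20.5233       164.1861
  9        35.00        19.1986       172.7871
  10    1,035.00       531.0841     5,310.8410
  Σ                    736.7041     6,331.2334
Price P = Σ PV = 736.7041.
Macaulay duration = Σ(t·PV) / P = 6,331.2334 / 736.7041 = 8.59400 years.

8.59 years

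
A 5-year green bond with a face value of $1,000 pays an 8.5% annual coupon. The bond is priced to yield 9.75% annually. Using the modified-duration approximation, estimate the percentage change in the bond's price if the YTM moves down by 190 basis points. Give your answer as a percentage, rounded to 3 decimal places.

+7.368%

Periodic yield y = 0.0975. Modified duration first:
  t   CF        PV=CF/(1+0.0975)^t    t·PV
  1        85.00        77.4487        77.4487
  2        85.00        70.5683       141.1367
  3        85.00        64.2992       192.8975
  4        85.00        58.5869       234.3478
  5     1,085.00       681.4078     3,407.0389
  Σ                    952.3110     4,052.8696
P = 952.3110; D_Mac = 4.25583 yrs; D_mod = 4.25583/(1+0.0975) = 3.87775 yrs.
ΔP/P ≈ -D_mod · Δy = -3.87775 × (-0.019) = +0.073677 = +7.3677%.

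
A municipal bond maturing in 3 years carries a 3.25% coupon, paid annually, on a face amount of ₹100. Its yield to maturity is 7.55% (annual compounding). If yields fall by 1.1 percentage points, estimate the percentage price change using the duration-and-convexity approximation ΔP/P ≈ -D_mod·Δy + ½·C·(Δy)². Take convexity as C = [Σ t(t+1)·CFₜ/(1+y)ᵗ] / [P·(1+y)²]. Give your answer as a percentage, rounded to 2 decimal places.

+3.03%

With y = 0.0755:
  t   CF        PV=CF/(1+0.0755)^t    t·PV        t(t+1)·PV
  1         3.25         3.0219         3.0219           6.0437
  2         3.25         2.8097         5.6194          16.8583
  3       103.25        82.9963       248.9889         995.9558
  Σ                     88.8279       257.6302       1,018.8578
P = 88.8279; D_Mac = 2.90033 yrs; D_mod = 2.69673 yrs; C = 9.91616.
Duration effect: -2.69673 × (-0.011) = +0.029664
Convexity effect: 0.5 × 9.91616 × (-0.011)² = +0.0005999
ΔP/P ≈ +0.029664 + 0.0005999 = +0.030264 = +3.0264%.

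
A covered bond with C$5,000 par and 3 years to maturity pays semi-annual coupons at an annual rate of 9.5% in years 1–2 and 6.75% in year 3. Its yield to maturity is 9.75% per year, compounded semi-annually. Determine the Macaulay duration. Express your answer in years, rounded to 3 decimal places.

Periodic yield y = 0.04875. Discount each cash flow and weight by its period:
  t   CF        PV=CF/(1+0.04875)^t    t·PV
  1       237.50       226.4601       226.4601
  2       237.50       215.9333       431.8666
  3       237.50       205.8959       617.6877
  4       237.50       196.3251       785.3002
  5       168.75       133.0099       665.0494
  6     5,168.75     3,884.6660    23,307.9960
  Σ                  4,862.2902    26,034.3600
Price P = Σ PV = 4,862.2902.
Macaulay duration = Σ(t·PV) / P = 26,034.3600 / 4,862.2902 = 5.35434 half-year periods.
In years: 5.35434 / 2 = 2.67717 years.

2.677 years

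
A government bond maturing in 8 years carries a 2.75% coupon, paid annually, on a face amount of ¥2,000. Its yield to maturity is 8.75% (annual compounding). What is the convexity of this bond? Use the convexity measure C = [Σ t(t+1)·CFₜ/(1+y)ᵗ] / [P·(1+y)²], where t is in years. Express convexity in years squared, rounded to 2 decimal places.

With y = 0.0875:
  t   CF        PV=CF/(1+0.0875)^t    t·PV        t(t+1)·PV
  1        55.00        50.5747        50.5747         101.1494
  2        55.00        46.5055        93.0110         279.0329
  3        55.00        42.7637       128.2910         513.1639
  4        55.00        39.3229       157.2916         786.4582
  5        55.00        36.1590       180.7950       1,084.7699
  6        55.00        33.2497       199.4979       1,396.4854
  7        55.00        30.5744       214.0207       1,712.1660
  8     2,055.00     1,050.4556     8,403.6448      75,632.8033
  Σ                  1,329.6054     9,427.1267      81,506.0289
P = 1,329.6054.
Convexity = Σ t(t+1)·PV / [P·(1+y)²] = 81,506.0289 / (1,329.6054 × 1.182656) = 51.83325.

51.83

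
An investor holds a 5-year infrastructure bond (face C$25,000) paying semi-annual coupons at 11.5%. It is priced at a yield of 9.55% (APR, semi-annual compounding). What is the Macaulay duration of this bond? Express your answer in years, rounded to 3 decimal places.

3.981 years

Periodic yield y = 0.04775. Discount each cash flow and weight by its period:
  t   CF        PV=CF/(1+0.04775)^t    t·PV
  1     1,437.50     1,371.9876     1,371.9876
  2     1,437.50     1,309.4608     2,618.9217
  3     1,437.50     1,249.7837     3,749.3510
  4     1,437.50     1,192.8262     4,771.3049
  5     1,437.50     1,138.4645     5,692.3227
  6     1,437.50     1,086.5803     6,519.4819
  7     1,437.50     1,037.0607     7,259.4247
  8     1,437.50       989.7978     7,918.3826
  9     1,437.50       944.6889     8,502.2004
  10   26,437.50    16,582.2588   165,822.5883
  Σ                 26,902.9094   214,225.9658
Price P = Σ PV = 26,902.9094.
Macaulay duration = Σ(t·PV) / P = 214,225.9658 / 26,902.9094 = 7.96293 half-year periods.
In years: 7.96293 / 2 = 3.98146 years.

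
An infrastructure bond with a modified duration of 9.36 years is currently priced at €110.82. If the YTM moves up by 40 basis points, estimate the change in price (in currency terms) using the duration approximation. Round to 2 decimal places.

-€4.15

Duration approximation: ΔP/P ≈ -D_mod · Δy = -9.36 × (+0.004) = -0.037440.
ΔP ≈ 110.82 × (-0.037440) = -4.1491008.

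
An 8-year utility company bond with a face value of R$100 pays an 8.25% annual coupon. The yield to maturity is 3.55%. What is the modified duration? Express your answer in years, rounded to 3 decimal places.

Periodic yield y = 0.0355. First find Macaulay duration:
  t   CF        PV=CF/(1+0.0355)^t    t·PV
  1         8.25         7.9672         7.9672
  2         8.25         7.6940        15.3881
  3         8.25         7.4303        22.2908
  4         8.25         7.1755        28.7021
  5         8.25         6.9295        34.6476
  6         8.25         6.6920        40.1518
  7         8.25         6.4625        45.2378
  8       108.25        81.8893       655.1143
  Σ                    132.2403       849.4995
P = 132.2403; Macaulay duration = 849.4995 / 132.2403 = 6.42391 years.
Modified duration = D_Mac / (1 + y) = 6.42391 / 1.0355 = 6.20368 years.

6.204 years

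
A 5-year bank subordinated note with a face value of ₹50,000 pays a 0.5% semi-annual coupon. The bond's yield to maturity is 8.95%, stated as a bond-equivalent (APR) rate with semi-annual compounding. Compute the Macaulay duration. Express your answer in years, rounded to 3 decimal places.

4.928 years

Periodic yield y = 0.04475. Discount each cash flow and weight by its period:
  t   CF        PV=CF/(1+0.04475)^t    t·PV
  1       125.00       119.6458       119.6458
  2       125.00       114.5210       229.0421
  3       125.00       109.6157       328.8472
  4       125.00       104.9205       419.6821
  5       125.00       100.4265       502.1323
  6       125.00        96.1249       576.7492
  7       125.00        92.0075       644.0527
  8       125.00        88.0665       704.5324
  9       125.00        84.2944       758.6494
  10   50,125.00    32,354.1942   323,541.9417
  Σ                 33,263.8171   327,825.2748
Price P = Σ PV = 33,263.8171.
Macaulay duration = Σ(t·PV) / P = 327,825.2748 / 33,263.8171 = 9.85531 half-year periods.
In years: 9.85531 / 2 = 4.92766 years.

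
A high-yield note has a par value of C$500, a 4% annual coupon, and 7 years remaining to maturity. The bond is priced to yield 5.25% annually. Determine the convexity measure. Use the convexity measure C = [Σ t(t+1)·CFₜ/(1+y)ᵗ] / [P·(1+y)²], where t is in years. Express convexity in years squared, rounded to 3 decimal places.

With y = 0.0525:
  t   CF        PV=CF/(1+0.0525)^t    t·PV        t(t+1)·PV
  1        20.00        19.0024        19.0024          38.0048
  2        20.00        18.0545        36.1090         108.3271
  3        20.00        17.1539        51.4618         205.8472
  4        20.00        16.2983        65.1931         325.9655
  5        20.00        15.4853        77.4265         464.5588
  6        20.00        14.7129        88.2772         617.9405
  7       520.00       363.4533     2,544.1731      20,353.3846
  Σ                    464.1606     2,881.6431      22,114.0284
P = 464.1606.
Convexity = Σ t(t+1)·PV / [P·(1+y)²] = 22,114.0284 / (464.1606 × 1.107756) = 43.00861.

43.009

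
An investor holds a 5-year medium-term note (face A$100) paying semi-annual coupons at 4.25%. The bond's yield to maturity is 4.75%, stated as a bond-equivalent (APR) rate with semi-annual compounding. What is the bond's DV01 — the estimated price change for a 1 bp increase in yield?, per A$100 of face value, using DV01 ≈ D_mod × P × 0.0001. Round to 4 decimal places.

A$0.0435

Periodic yield y = 0.02375.
  t   CF        PV=CF/(1+0.02375)^t    t·PV
  1        2.125         2.0757         2.0757
  2        2.125         2.0275         4.0551
  3        2.125         1.9805         5.9415
  4        2.125         1.9346         7.7383
  5        2.125         1.8897         9.4484
  6        2.125         1.8458        11.0751
  7        2.125         1.8030        12.6212
  8        2.125         1.7612        14.0896
  9        2.125         1.7203        15.4830
  10     102.125        80.7594       807.5937
  Σ                     97.7978       890.1216
P = 97.7978; D_Mac = 9.10165 half-year periods = 4.55083 yrs; D_mod = 4.44525 yrs.
DV01 ≈ 4.44525 × 97.7978 × 0.0001 = 0.043474.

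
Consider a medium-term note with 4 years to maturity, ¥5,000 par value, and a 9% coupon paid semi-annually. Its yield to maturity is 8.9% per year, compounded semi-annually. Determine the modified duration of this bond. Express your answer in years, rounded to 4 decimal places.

3.3005 years

Periodic yield y = 0.0445. First find Macaulay duration:
  t   CF        PV=CF/(1+0.0445)^t    t·PV
  1       225.00       215.4141       215.4141
  2       225.00       206.2365       412.4731
  3       225.00       197.4500       592.3501
  4       225.00       189.0378       756.1514
  5       225.00       180.9840       904.9202
  6       225.00       173.2734     1,039.6403
  7       225.00       165.8912     1,161.2386
  8     5,225.00     3,688.2363    29,505.8906
  Σ                  5,016.5235    34,588.0782
P = 5,016.5235; Macaulay duration = 34,588.0782 / 5,016.5235 = 6.89483 half-year periods = 3.44742 years.
Modified duration = D_Mac / (1 + y) = 3.44742 / 1.0445 = 3.30054 years.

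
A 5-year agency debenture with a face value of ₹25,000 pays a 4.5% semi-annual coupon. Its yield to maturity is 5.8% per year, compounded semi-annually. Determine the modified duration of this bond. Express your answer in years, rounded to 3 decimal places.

4.389 years

Periodic yield y = 0.029. First find Macaulay duration:
  t   CF        PV=CF/(1+0.029)^t    t·PV
  1       562.50       546.6472       546.6472
  2       562.50       531.2412     1,062.4825
  3       562.50       516.2694     1,548.8083
  4       562.50       501.7196     2,006.8782
  5       562.50       487.5797     2,437.8987
  6       562.50       473.8384     2,843.0306
  7       562.50       460.4844     3,223.3907
  8       562.50       447.5067     3,580.0535
  9       562.50       434.8947     3,914.0527
  10   25,562.50    19,206.5596   192,065.5958
  Σ                 23,606.7410   213,228.8380
P = 23,606.7410; Macaulay duration = 213,228.8380 / 23,606.7410 = 9.03254 half-year periods = 4.51627 years.
Modified duration = D_Mac / (1 + y) = 4.51627 / 1.029 = 4.38899 years.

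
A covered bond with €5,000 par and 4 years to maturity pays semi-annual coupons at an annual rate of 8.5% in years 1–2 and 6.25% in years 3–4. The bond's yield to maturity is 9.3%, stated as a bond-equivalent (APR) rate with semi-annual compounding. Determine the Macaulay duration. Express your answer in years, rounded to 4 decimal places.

3.4739 years

Periodic yield y = 0.0465. Discount each cash flow and weight by its period:
  t   CF        PV=CF/(1+0.0465)^t    t·PV
  1       212.50       203.0578       203.0578
  2       212.50       194.0352       388.0704
  3       212.50       185.4135       556.2404
  4       212.50       177.1748       708.6993
  5       156.25       124.4870       622.4348
  6       156.25       118.9555       713.7332
  7       156.25       113.6699       795.6892
  8     5,156.25     3,584.4300    28,675.4401
  Σ                  4,701.2236    32,663.3650
Price P = Σ PV = 4,701.2236.
Macaulay duration = Σ(t·PV) / P = 32,663.3650 / 4,701.2236 = 6.94784 half-year periods.
In years: 6.94784 / 2 = 3.47392 years.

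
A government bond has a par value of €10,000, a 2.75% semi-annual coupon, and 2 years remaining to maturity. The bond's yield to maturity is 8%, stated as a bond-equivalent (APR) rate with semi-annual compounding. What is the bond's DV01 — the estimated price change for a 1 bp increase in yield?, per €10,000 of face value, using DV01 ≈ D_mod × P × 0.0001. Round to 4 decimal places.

€1.7027

Periodic yield y = 0.04.
  t   CF        PV=CF/(1+0.04)^t    t·PV
  1       137.50       132.2115       132.2115
  2       137.50       127.1265       254.2530
  3       137.50       122.2370       366.7110
  4    10,137.50     8,665.5775    34,662.3099
  Σ                  9,047.1525    35,415.4854
P = 9,047.1525; D_Mac = 3.91454 half-year periods = 1.95727 yrs; D_mod = 1.88199 yrs.
DV01 ≈ 1.88199 × 9,047.1525 × 0.0001 = 1.702668.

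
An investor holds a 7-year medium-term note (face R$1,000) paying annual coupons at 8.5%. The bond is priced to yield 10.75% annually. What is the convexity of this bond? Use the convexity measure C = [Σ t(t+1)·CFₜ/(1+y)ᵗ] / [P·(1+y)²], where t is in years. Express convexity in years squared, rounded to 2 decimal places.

With y = 0.1075:
  t   CF        PV=CF/(1+0.1075)^t    t·PV        t(t+1)·PV
  1        85.00        76.7494        76.7494         153.4989
  2        85.00        69.2997       138.5994         415.7983
  3        85.00        62.5731       187.7193         750.8773
  4        85.00        56.4994       225.9977       1,129.9884
  5        85.00        51.0153       255.0764       1,530.4583
  6        85.00        46.0635       276.3807       1,934.6651
  7     1,085.00       530.9133     3,716.3930      29,731.1440
  Σ                    893.1137     4,876.9160      35,646.4303
P = 893.1137.
Convexity = Σ t(t+1)·PV / [P·(1+y)²] = 35,646.4303 / (893.1137 × 1.226556) = 32.54032.

32.54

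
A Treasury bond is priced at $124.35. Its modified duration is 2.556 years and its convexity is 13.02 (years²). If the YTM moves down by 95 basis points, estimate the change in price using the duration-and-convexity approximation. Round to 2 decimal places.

+$3.09

Duration effect: -D_mod·Δy = -2.556 × (-0.0095) = +0.024282
Convexity effect: ½·C·(Δy)² = 0.5 × 13.02 × (-0.0095)² = +0.0005875275
ΔP/P ≈ +0.024282 + 0.0005875275 = +0.0248695275
ΔP ≈ 124.35 × (+0.0248695275) = +3.092525744625.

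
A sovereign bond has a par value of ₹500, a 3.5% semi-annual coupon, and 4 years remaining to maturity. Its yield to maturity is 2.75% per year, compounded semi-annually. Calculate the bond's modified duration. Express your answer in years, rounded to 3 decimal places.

3.720 years

Periodic yield y = 0.01375. First find Macaulay duration:
  t   CF        PV=CF/(1+0.01375)^t    t·PV
  1         8.75         8.6313         8.6313
  2         8.75         8.5142        17.0285
  3         8.75         8.3988        25.1963
  4         8.75         8.2848        33.1394
  5         8.75         8.1725        40.8624
  6         8.75         8.0616        48.3698
  7         8.75         7.9523        55.6660
  8       508.75       456.0973     3,648.7783
  Σ                    514.1129     3,877.6719
P = 514.1129; Macaulay duration = 3,877.6719 / 514.1129 = 7.54245 half-year periods = 3.77123 years.
Modified duration = D_Mac / (1 + y) = 3.77123 / 1.01375 = 3.72008 years.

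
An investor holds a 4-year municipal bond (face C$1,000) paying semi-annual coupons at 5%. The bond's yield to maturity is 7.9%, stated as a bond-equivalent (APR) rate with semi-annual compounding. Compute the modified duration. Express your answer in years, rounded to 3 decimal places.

Periodic yield y = 0.0395. First find Macaulay duration:
  t   CF        PV=CF/(1+0.0395)^t    t·PV
  1        25.00        24.0500        24.0500
  2        25.00        23.1361        46.2723
  3        25.00        22.2570        66.7710
  4        25.00        21.4113        85.6450
  5        25.00        20.5976       102.9882
  6        25.00        19.8150       118.8897
  7        25.00        19.0620       133.4340
  8     1,025.00       751.8443     6,014.7545
  Σ                    902.1733     6,592.8047
P = 902.1733; Macaulay duration = 6,592.8047 / 902.1733 = 7.30769 half-year periods = 3.65385 years.
Modified duration = D_Mac / (1 + y) = 3.65385 / 1.0395 = 3.51500 years.

3.515 years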